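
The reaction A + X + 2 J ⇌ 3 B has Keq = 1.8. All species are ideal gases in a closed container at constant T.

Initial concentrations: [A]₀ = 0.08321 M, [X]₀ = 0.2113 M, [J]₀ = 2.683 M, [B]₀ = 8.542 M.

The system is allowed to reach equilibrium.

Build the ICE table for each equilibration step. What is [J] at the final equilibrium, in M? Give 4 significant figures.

[J]_eq = 5.259 M

Q₀ = 4925 vs Keq = 1.8 ⇒ Q>K, reverse
Step 1:
                  A         X         J         B
  I         0.08321    0.2113     2.683     8.542
  C           1.288     1.288     2.576    -3.864
  E           1.371     1.499     5.259     4.678
  solve Keq expr → x = -1.288; check Q = 1.8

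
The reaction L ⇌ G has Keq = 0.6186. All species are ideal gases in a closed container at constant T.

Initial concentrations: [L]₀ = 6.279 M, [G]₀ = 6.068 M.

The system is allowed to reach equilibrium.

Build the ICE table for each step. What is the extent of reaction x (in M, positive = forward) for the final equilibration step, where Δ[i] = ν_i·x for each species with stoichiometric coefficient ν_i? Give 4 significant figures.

Q₀ = 0.9664 vs Keq = 0.6186 ⇒ Q>K, reverse
Step 1:
                    L           G
  I             6.279       6.068
  C             1.349      -1.349
  E             7.628       4.719
  solve Keq expr → x = -1.349; check Q = 0.6186

x = -1.349 M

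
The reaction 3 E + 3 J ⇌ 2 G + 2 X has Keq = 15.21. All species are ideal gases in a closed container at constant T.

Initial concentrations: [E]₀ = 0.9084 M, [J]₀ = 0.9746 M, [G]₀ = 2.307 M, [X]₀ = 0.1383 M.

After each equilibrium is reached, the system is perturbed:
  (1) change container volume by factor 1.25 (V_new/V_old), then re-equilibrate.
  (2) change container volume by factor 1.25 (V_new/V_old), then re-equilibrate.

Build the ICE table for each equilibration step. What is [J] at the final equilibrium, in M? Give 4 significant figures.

[J]_eq = 0.4556 M

Q₀ = 0.1467 vs Keq = 15.21 ⇒ Q<K, forward
Step 1:
                    E           J           G           X
  I            0.9084      0.9746       2.307      0.1383
  C           -0.3272     -0.3272      0.2181      0.2181
  E            0.5812      0.6474       2.525      0.3564
  solve Keq expr → x = 0.1091; check Q = 15.21
Then change container volume by factor 1.25 (V_new/V_old).
Step 2:
                    E           J           G           X
  I            0.4649      0.5179        2.02      0.2852
  C           0.02562     0.02562    -0.01708    -0.01708
  E            0.4906      0.5435       2.003      0.2681
  solve Keq expr → x = -0.00854; check Q = 15.21
Then change container volume by factor 1.25 (V_new/V_old).
Step 3:
                    E           J           G           X
  I            0.3925      0.4348       1.602      0.2145
  C           0.02081     0.02081    -0.01387    -0.01387
  E            0.4133      0.4556       1.589      0.2006
  solve Keq expr → x = -0.006935; check Q = 15.21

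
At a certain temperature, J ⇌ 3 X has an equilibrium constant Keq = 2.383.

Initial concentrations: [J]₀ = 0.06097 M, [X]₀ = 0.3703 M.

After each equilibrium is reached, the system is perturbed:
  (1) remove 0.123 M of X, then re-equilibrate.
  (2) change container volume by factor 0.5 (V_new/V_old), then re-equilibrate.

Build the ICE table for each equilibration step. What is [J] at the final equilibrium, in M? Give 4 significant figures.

[J]_eq = 0.08844 M

Q₀ = 0.8328 vs Keq = 2.383 ⇒ Q<K, forward
Step 1:
                  J         X
  Initial   0.06097    0.3703
  Change   -0.02438   0.07314
  Equil     0.03659    0.4434
  solve Keq expr → x = 0.02438; check Q = 2.383
Then remove 0.123 M of X.
Step 2:
                  J         X
  Initial   0.03659    0.3204
  Change   -0.01574   0.04721
  Equil     0.02085    0.3676
  solve Keq expr → x = 0.01574; check Q = 2.383
Then change container volume by factor 0.5 (V_new/V_old).
Step 3:
                  J         X
  Initial   0.04171    0.7353
  Change    0.04673   -0.1402
  Equil     0.08844    0.5951
  solve Keq expr → x = -0.04673; check Q = 2.383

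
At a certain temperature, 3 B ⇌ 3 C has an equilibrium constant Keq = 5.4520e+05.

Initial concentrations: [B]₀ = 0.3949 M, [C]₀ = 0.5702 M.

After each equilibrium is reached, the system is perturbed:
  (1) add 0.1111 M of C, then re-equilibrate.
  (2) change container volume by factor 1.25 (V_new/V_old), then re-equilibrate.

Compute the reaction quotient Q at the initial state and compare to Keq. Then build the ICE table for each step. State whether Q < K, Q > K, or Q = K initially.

Q₀ = 3.01; Q < K (proceeds forward)

Q₀ = 3.01 vs Keq = 5.4520e+05 ⇒ Q<K, forward
Step 1:
                  B         C
  I          0.3949    0.5702
  C         -0.3832    0.3832
  E         0.01167    0.9534
  solve Keq expr → x = 0.1277; check Q = 5.4520e+05
Then add 0.1111 M of C.
Step 2:
                  B         C
  I         0.01167     1.065
  C        0.001344 -0.001344
  E         0.01301     1.063
  solve Keq expr → x = -4.4784e-04; check Q = 5.4520e+05
Then change container volume by factor 1.25 (V_new/V_old).
Step 3:
                  B         C
  I         0.01041    0.8505
  C               0         0
  E         0.01041    0.8505
  solve Keq expr → x = 0; check Q = 5.4520e+05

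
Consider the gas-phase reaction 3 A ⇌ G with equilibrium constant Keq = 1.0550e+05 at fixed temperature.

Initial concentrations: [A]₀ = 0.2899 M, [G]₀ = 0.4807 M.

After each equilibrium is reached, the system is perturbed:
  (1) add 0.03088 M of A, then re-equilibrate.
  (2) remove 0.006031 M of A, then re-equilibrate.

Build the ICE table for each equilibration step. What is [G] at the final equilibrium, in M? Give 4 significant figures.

Q₀ = 19.73 vs Keq = 1.0550e+05 ⇒ Q<K, forward
Step 1:
                    A           G
  I            0.2899      0.4807
  C           -0.2723     0.09078
  E           0.01756      0.5715
  solve Keq expr → x = 0.09078; check Q = 1.0550e+05
Then add 0.03088 M of A.
Step 2:
                    A           G
  I           0.04844      0.5715
  C          -0.03078     0.01026
  E           0.01767      0.5817
  solve Keq expr → x = 0.01026; check Q = 1.0550e+05
Then remove 0.006031 M of A.
Step 3:
                    A           G
  I           0.01164      0.5817
  C          0.006011   -0.002004
  E           0.01765      0.5797
  solve Keq expr → x = -0.002004; check Q = 1.0550e+05

[G]_eq = 0.5797 M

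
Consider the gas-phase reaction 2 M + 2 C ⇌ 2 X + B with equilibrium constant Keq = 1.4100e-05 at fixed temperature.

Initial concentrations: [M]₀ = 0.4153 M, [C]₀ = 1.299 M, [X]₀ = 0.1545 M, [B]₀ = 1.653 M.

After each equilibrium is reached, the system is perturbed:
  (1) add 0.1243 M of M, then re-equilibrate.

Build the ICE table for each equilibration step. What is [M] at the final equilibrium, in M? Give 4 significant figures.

[M]_eq = 0.6911 M

Q₀ = 0.1356 vs Keq = 1.4100e-05 ⇒ Q>K, reverse
Step 1:
                  M         C         X         B
  Initial    0.4153     1.299    0.1545     1.653
  Change      0.152     0.152    -0.152  -0.07602
  Equil      0.5673     1.451  0.002462     1.577
  solve Keq expr → x = -0.07602; check Q = 1.4100e-05
Then add 0.1243 M of M.
Step 2:
                  M         C         X         B
  Initial    0.6916     1.451  0.002462     1.577
  Change  -5.3563e-04 -5.3563e-04 5.3563e-04 2.6782e-04
  Equil      0.6911     1.451  0.002997     1.577
  solve Keq expr → x = 2.6782e-04; check Q = 1.4100e-05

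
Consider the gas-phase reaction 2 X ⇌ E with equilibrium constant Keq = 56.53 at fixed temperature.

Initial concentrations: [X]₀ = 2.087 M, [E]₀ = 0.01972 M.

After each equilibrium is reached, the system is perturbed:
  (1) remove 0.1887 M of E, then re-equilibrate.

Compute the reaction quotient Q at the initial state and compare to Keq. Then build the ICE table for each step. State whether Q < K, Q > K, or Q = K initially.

Q₀ = 0.004528 vs Keq = 56.53 ⇒ Q<K, forward
Step 1:
                    X           E
  init          2.087     0.01972
  Δ            -1.954      0.9771
  eq           0.1328      0.9968
  solve Keq expr → x = 0.9771; check Q = 56.53
Then remove 0.1887 M of E.
Step 2:
                    X           E
  init         0.1328      0.8081
  Δ          -0.01276    0.006378
  eq             0.12      0.8145
  solve Keq expr → x = 0.006378; check Q = 56.53

Q₀ = 0.004528; Q < K (proceeds forward)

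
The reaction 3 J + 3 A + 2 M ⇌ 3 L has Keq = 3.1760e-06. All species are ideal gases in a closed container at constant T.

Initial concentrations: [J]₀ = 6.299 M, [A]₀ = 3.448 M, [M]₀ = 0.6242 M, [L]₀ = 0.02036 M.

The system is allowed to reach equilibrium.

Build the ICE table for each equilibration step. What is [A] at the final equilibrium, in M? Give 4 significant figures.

[A]_eq = 3.279 M

Q₀ = 2.1143e-09 vs Keq = 3.1760e-06 ⇒ Q<K, forward
Step 1:
                    J           A           M           L
  init          6.299       3.448      0.6242     0.02036
  Δ           -0.1687     -0.1687     -0.1125      0.1687
  eq             6.13       3.279      0.5117      0.1891
  solve Keq expr → x = 0.05623; check Q = 3.1760e-06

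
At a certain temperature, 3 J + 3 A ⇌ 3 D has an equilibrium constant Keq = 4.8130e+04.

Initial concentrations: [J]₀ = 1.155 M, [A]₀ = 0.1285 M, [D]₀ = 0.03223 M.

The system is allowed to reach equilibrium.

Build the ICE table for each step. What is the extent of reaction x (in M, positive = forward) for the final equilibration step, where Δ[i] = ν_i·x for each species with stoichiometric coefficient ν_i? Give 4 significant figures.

x = 0.04144 M

Q₀ = 0.01024 vs Keq = 4.8130e+04 ⇒ Q<K, forward
Step 1:
                    J           A           D
  I             1.155      0.1285     0.03223
  C           -0.1243     -0.1243      0.1243
  E             1.031    0.004176      0.1566
  solve Keq expr → x = 0.04144; check Q = 4.8130e+04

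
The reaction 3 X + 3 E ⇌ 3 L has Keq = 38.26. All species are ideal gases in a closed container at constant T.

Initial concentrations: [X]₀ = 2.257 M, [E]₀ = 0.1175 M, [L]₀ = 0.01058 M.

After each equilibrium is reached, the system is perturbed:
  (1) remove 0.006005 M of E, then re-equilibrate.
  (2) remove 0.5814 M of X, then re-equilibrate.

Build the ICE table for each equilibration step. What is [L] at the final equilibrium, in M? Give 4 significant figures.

[L]_eq = 0.1028 M

Q₀ = 6.3496e-05 vs Keq = 38.26 ⇒ Q<K, forward
Step 1:
                    X           E           L
  I             2.257      0.1175     0.01058
  C            -0.102      -0.102       0.102
  E             2.155      0.0155      0.1126
  solve Keq expr → x = 0.034; check Q = 38.26
Then remove 0.006005 M of E.
Step 2:
                    X           E           L
  I             2.155    0.009498      0.1126
  C          0.005247    0.005247   -0.005247
  E              2.16     0.01474      0.1073
  solve Keq expr → x = -0.001749; check Q = 38.26
Then remove 0.5814 M of X.
Step 3:
                    X           E           L
  I             1.579     0.01474      0.1073
  C          0.004524    0.004524   -0.004524
  E             1.583     0.01927      0.1028
  solve Keq expr → x = -0.001508; check Q = 38.26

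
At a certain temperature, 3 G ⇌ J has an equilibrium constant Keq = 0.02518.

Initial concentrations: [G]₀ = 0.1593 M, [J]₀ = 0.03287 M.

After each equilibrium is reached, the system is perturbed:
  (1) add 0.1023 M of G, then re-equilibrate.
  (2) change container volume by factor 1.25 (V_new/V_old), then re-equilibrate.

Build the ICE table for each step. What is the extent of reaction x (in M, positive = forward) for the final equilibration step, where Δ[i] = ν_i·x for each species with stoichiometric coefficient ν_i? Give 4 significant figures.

x = -3.2335e-04 M

Q₀ = 8.131 vs Keq = 0.02518 ⇒ Q>K, reverse
Step 1:
                    G           J
  init         0.1593     0.03287
  Δ           0.09733    -0.03244
  eq           0.2566  4.2559e-04
  solve Keq expr → x = -0.03244; check Q = 0.02518
Then add 0.1023 M of G.
Step 2:
                    G           J
  init         0.3589  4.2559e-04
  Δ         -0.002154  7.1796e-04
  eq           0.3568    0.001144
  solve Keq expr → x = 7.1796e-04; check Q = 0.02518
Then change container volume by factor 1.25 (V_new/V_old).
Step 3:
                    G           J
  init         0.2854  9.1484e-04
  Δ        9.7006e-04 -3.2335e-04
  eq           0.2864  5.9149e-04
  solve Keq expr → x = -3.2335e-04; check Q = 0.02518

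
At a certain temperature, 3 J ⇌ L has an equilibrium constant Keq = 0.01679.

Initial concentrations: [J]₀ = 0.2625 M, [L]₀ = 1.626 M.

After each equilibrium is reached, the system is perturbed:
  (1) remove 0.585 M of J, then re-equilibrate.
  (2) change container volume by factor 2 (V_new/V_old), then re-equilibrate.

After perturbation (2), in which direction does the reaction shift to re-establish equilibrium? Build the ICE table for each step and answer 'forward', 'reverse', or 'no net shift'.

Q₀ = 89.89 vs Keq = 0.01679 ⇒ Q>K, reverse
Step 1:
                    J           L
  init         0.2625       1.626
  Δ             3.049      -1.016
  eq            3.311      0.6097
  solve Keq expr → x = -1.016; check Q = 0.01679
Then remove 0.585 M of J.
Step 2:
                    J           L
  init          2.726      0.6097
  Δ            0.3551     -0.1184
  eq            3.082      0.4913
  solve Keq expr → x = -0.1184; check Q = 0.01679
Then change container volume by factor 2 (V_new/V_old).
Step 3:
                    J           L
  init          1.541      0.2457
  Δ              0.38     -0.1267
  eq            1.921       0.119
  solve Keq expr → x = -0.1267; check Q = 0.01679

Direction: reverse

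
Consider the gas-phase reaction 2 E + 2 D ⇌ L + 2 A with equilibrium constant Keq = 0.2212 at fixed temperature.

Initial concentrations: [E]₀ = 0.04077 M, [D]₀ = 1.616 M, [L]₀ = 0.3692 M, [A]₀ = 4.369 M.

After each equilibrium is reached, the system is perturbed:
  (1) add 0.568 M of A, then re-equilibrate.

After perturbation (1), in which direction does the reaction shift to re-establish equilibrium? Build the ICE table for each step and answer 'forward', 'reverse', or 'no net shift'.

Direction: reverse

Q₀ = 1624 vs Keq = 0.2212 ⇒ Q>K, reverse
Step 1:
                   E          D          L          A
  I          0.04077      1.616     0.3692      4.369
  C           0.6575     0.6575    -0.3287    -0.6575
  E           0.6982      2.273    0.04046      3.712
  solve Keq expr → x = -0.3287; check Q = 0.2212
Then add 0.568 M of A.
Step 2:
                   E          D          L          A
  I           0.6982      2.273    0.04046       4.28
  C          0.01588    0.01588  -0.007941   -0.01588
  E           0.7141      2.289    0.03252      4.264
  solve Keq expr → x = -0.007941; check Q = 0.2212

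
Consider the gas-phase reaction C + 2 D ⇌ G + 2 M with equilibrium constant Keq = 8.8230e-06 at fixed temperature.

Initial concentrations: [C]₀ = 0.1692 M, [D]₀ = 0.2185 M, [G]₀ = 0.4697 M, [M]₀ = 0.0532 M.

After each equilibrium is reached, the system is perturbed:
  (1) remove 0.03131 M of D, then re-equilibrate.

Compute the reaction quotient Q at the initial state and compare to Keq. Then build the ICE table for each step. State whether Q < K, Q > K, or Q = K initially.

Q₀ = 0.1646; Q > K (proceeds reverse)

Q₀ = 0.1646 vs Keq = 8.8230e-06 ⇒ Q>K, reverse
Step 1:
                   C          D          G          M
  init        0.1692     0.2185     0.4697     0.0532
  Δ          0.02633    0.05267   -0.02633   -0.05267
  eq          0.1955     0.2712     0.4434 5.3490e-04
  solve Keq expr → x = -0.02633; check Q = 8.8230e-06
Then remove 0.03131 M of D.
Step 2:
                   C          D          G          M
  init        0.1955     0.2399     0.4434 5.3490e-04
  Δ       3.0793e-05 6.1586e-05 -3.0793e-05 -6.1586e-05
  eq          0.1956     0.2399     0.4433 4.7331e-04
  solve Keq expr → x = -3.0793e-05; check Q = 8.8230e-06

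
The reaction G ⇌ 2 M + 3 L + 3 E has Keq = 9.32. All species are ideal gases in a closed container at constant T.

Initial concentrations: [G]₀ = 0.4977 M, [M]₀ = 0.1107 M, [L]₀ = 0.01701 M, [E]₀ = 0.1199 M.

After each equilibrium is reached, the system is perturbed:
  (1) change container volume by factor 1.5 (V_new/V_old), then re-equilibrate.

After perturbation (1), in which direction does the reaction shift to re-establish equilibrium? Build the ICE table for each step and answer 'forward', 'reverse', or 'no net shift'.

Q₀ = 2.0888e-10 vs Keq = 9.32 ⇒ Q<K, forward
Step 1:
                  G         M         L         E
  init       0.4977    0.1107   0.01701    0.1199
  Δ         -0.3527    0.7053     1.058     1.058
  eq          0.145     0.816     1.075     1.178
  solve Keq expr → x = 0.3527; check Q = 9.32
Then change container volume by factor 1.5 (V_new/V_old).
Step 2:
                  G         M         L         E
  init      0.09669     0.544    0.7167    0.7853
  Δ        -0.06333    0.1267      0.19      0.19
  eq        0.03336    0.6707    0.9067    0.9752
  solve Keq expr → x = 0.06333; check Q = 9.32

Direction: forward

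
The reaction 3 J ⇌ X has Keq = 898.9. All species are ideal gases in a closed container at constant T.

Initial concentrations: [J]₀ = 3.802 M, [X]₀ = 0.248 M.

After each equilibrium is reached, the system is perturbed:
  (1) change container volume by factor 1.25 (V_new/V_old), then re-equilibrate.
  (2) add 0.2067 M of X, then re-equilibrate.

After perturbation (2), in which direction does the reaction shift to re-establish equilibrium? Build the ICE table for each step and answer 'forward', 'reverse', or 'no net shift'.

Q₀ = 0.004512 vs Keq = 898.9 ⇒ Q<K, forward
Step 1:
                    J           X
  Initial       3.802       0.248
  Change       -3.684       1.228
  Equil         0.118       1.476
  solve Keq expr → x = 1.228; check Q = 898.9
Then change container volume by factor 1.25 (V_new/V_old).
Step 2:
                    J           X
  Initial     0.09438       1.181
  Change      0.01498   -0.004995
  Equil        0.1094       1.176
  solve Keq expr → x = -0.004995; check Q = 898.9
Then add 0.2067 M of X.
Step 3:
                    J           X
  Initial      0.1094       1.383
  Change      0.00601   -0.002003
  Equil        0.1154       1.381
  solve Keq expr → x = -0.002003; check Q = 898.9

Direction: reverse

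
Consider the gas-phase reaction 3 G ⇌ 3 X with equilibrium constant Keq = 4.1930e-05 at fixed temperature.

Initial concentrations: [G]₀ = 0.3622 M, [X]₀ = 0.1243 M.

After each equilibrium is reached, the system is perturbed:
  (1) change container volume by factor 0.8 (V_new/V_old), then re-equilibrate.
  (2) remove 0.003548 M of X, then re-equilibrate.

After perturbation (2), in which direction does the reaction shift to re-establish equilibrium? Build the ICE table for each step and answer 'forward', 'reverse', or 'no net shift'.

Q₀ = 0.04042 vs Keq = 4.1930e-05 ⇒ Q>K, reverse
Step 1:
                  G         X
  init       0.3622    0.1243
  Δ           0.108    -0.108
  eq         0.4702   0.01633
  solve Keq expr → x = -0.03599; check Q = 4.1930e-05
Then change container volume by factor 0.8 (V_new/V_old).
Step 2:
                  G         X
  init       0.5877   0.02042
  Δ               0         0
  eq         0.5877   0.02042
  solve Keq expr → x = 0; check Q = 4.1930e-05
Then remove 0.003548 M of X.
Step 3:
                  G         X
  init       0.5877   0.01687
  Δ       -0.003429  0.003429
  eq         0.5843    0.0203
  solve Keq expr → x = 0.001143; check Q = 4.1930e-05

Direction: forward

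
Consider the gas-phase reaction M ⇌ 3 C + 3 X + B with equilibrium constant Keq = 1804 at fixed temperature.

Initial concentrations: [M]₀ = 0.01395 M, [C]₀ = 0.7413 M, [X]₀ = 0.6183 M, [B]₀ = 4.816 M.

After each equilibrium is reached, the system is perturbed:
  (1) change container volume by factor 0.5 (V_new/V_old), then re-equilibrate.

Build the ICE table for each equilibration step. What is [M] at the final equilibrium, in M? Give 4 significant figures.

Q₀ = 33.24 vs Keq = 1804 ⇒ Q<K, forward
Step 1:
                   M          C          X          B
  Initial    0.01395     0.7413     0.6183      4.816
  Change    -0.01358    0.04075    0.04075    0.01358
  Equil   3.6655e-04     0.7821     0.6591       4.83
  solve Keq expr → x = 0.01358; check Q = 1804
Then change container volume by factor 0.5 (V_new/V_old).
Step 2:
                   M          C          X          B
  Initial 7.3310e-04      1.564      1.318      9.659
  Change     0.03066   -0.09197   -0.09197   -0.03066
  Equil      0.03139      1.472      1.226      9.629
  solve Keq expr → x = -0.03066; check Q = 1804

[M]_eq = 0.03139 M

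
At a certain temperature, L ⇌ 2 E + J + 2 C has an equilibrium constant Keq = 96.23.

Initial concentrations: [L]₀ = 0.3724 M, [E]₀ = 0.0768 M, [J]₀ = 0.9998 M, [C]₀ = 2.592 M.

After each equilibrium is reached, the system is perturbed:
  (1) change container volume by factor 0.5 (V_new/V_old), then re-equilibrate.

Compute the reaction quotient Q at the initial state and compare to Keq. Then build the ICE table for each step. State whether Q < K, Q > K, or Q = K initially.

Q₀ = 0.1064; Q < K (proceeds forward)

Q₀ = 0.1064 vs Keq = 96.23 ⇒ Q<K, forward
Step 1:
                   L          E          J          C
  init        0.3724     0.0768     0.9998      2.592
  Δ          -0.3062     0.6124     0.3062     0.6124
  eq          0.0662     0.6892      1.306      3.204
  solve Keq expr → x = 0.3062; check Q = 96.23
Then change container volume by factor 0.5 (V_new/V_old).
Step 2:
                   L          E          J          C
  init        0.1324      1.378      2.612      6.409
  Δ           0.3148    -0.6295    -0.3148    -0.6295
  eq          0.4472     0.7489      2.297      5.779
  solve Keq expr → x = -0.3148; check Q = 96.23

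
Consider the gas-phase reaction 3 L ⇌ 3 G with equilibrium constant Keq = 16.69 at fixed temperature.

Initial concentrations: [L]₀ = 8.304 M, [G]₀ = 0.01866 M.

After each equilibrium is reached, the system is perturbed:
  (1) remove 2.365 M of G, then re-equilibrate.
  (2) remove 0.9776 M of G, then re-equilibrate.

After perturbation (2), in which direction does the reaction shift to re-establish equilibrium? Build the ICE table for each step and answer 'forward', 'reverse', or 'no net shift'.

Direction: forward

Q₀ = 1.1347e-08 vs Keq = 16.69 ⇒ Q<K, forward
Step 1:
                    L           G
  I             8.304     0.01866
  C            -5.963       5.963
  E             2.341       5.982
  solve Keq expr → x = 1.988; check Q = 16.69
Then remove 2.365 M of G.
Step 2:
                    L           G
  I             2.341       3.617
  C           -0.6652      0.6652
  E             1.676       4.282
  solve Keq expr → x = 0.2217; check Q = 16.69
Then remove 0.9776 M of G.
Step 3:
                    L           G
  I             1.676       3.304
  C           -0.2749      0.2749
  E             1.401       3.579
  solve Keq expr → x = 0.09165; check Q = 16.69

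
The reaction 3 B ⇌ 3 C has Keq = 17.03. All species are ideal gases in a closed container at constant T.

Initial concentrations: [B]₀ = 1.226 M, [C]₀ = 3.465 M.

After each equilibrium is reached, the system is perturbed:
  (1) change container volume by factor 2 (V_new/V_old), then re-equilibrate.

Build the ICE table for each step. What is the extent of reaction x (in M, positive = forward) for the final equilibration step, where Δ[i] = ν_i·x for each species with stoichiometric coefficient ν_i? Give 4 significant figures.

x = 0 M

Q₀ = 22.58 vs Keq = 17.03 ⇒ Q>K, reverse
Step 1:
                    B           C
  init          1.226       3.465
  Δ           0.08698    -0.08698
  eq            1.313       3.378
  solve Keq expr → x = -0.02899; check Q = 17.03
Then change container volume by factor 2 (V_new/V_old).
Step 2:
                    B           C
  init         0.6565       1.689
  Δ                 0           0
  eq           0.6565       1.689
  solve Keq expr → x = 0; check Q = 17.03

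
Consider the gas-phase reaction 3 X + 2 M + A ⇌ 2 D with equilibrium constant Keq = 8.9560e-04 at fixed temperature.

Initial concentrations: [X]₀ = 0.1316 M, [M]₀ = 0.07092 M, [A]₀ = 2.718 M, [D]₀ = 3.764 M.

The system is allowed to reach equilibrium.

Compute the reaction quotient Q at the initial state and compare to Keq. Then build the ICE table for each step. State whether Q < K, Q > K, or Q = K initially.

Q₀ = 4.5472e+05; Q > K (proceeds reverse)

Q₀ = 4.5472e+05 vs Keq = 8.9560e-04 ⇒ Q>K, reverse
Step 1:
                  X         M         A         D
  init       0.1316   0.07092     2.718     3.764
  Δ           3.812     2.541     1.271    -2.541
  eq          3.944     2.612     3.989     1.223
  solve Keq expr → x = -1.271; check Q = 8.9560e-04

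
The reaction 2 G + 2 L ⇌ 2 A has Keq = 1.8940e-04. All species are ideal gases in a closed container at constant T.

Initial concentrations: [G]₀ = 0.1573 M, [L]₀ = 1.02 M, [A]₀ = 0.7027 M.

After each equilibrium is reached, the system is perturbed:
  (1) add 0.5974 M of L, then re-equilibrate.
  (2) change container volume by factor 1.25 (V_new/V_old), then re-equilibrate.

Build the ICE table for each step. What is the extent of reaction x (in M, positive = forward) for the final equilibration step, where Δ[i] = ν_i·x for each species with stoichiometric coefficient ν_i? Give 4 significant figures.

Q₀ = 19.18 vs Keq = 1.8940e-04 ⇒ Q>K, reverse
Step 1:
                   G          L          A
  I           0.1573       1.02     0.7027
  C            0.683      0.683     -0.683
  E           0.8403      1.703    0.01969
  solve Keq expr → x = -0.3415; check Q = 1.8940e-04
Then add 0.5974 M of L.
Step 2:
                   G          L          A
  I           0.8403        2.3    0.01969
  C        -0.006623  -0.006623   0.006623
  E           0.8337      2.294    0.02632
  solve Keq expr → x = 0.003311; check Q = 1.8940e-04
Then change container volume by factor 1.25 (V_new/V_old).
Step 3:
                   G          L          A
  I           0.6669      1.835    0.02105
  C          0.00407    0.00407   -0.00407
  E            0.671      1.839    0.01698
  solve Keq expr → x = -0.002035; check Q = 1.8940e-04

x = -0.002035 M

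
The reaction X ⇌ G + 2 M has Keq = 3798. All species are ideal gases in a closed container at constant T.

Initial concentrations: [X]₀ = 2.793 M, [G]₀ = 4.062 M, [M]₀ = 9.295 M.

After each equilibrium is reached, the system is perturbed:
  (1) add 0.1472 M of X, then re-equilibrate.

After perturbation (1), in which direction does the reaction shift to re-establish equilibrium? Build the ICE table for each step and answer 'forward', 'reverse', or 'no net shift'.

Direction: forward

Q₀ = 125.7 vs Keq = 3798 ⇒ Q<K, forward
Step 1:
                   X          G          M
  I            2.793      4.062      9.295
  C           -2.448      2.448      4.896
  E           0.3452       6.51      14.19
  solve Keq expr → x = 2.448; check Q = 3798
Then add 0.1472 M of X.
Step 2:
                   X          G          M
  I           0.4924       6.51      14.19
  C          -0.1277     0.1277     0.2553
  E           0.3647      6.637      14.45
  solve Keq expr → x = 0.1277; check Q = 3798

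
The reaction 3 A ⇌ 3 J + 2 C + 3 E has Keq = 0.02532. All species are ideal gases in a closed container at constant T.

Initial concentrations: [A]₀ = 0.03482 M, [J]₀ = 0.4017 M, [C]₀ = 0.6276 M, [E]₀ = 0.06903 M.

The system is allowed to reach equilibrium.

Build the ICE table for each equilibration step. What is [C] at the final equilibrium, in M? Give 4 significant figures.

Q₀ = 0.1989 vs Keq = 0.02532 ⇒ Q>K, reverse
Step 1:
                   A          J          C          E
  init       0.03482     0.4017     0.6276    0.06903
  Δ          0.01584   -0.01584   -0.01056   -0.01584
  eq         0.05066     0.3859      0.617    0.05319
  solve Keq expr → x = -0.00528; check Q = 0.02532

[C]_eq = 0.617 M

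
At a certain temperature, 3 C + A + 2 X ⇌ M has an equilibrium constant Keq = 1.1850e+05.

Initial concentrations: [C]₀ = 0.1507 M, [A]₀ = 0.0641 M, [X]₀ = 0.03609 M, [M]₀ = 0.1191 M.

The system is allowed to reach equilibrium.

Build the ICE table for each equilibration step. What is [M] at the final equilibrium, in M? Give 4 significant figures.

Q₀ = 4.1681e+05 vs Keq = 1.1850e+05 ⇒ Q>K, reverse
Step 1:
                  C         A         X         M
  Initial    0.1507    0.0641   0.03609    0.1191
  Change     0.0219  0.007301    0.0146 -0.007301
  Equil      0.1726    0.0714   0.05069    0.1118
  solve Keq expr → x = -0.007301; check Q = 1.1850e+05

[M]_eq = 0.1118 M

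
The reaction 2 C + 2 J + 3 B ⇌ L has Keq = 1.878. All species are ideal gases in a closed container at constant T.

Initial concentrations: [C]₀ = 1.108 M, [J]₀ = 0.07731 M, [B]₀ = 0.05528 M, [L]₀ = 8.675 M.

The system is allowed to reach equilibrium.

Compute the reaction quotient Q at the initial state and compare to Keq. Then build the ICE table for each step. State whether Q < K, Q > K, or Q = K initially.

Q₀ = 6.9987e+06 vs Keq = 1.878 ⇒ Q>K, reverse
Step 1:
                    C           J           B           L
  init          1.108     0.07731     0.05528       8.675
  Δ            0.7677      0.7677       1.152     -0.3838
  eq            1.876       0.845       1.207       8.291
  solve Keq expr → x = -0.3838; check Q = 1.878

Q₀ = 6.9987e+06; Q > K (proceeds reverse)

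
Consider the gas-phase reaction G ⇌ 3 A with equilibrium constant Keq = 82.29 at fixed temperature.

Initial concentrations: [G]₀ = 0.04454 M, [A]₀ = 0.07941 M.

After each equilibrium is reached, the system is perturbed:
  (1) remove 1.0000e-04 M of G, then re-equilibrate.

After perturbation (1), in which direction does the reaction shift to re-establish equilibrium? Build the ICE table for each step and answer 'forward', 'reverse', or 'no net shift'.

Direction: reverse

Q₀ = 0.01124 vs Keq = 82.29 ⇒ Q<K, forward
Step 1:
                   G          A
  init       0.04454    0.07941
  Δ         -0.04442     0.1333
  eq      1.1690e-04     0.2127
  solve Keq expr → x = 0.04442; check Q = 82.29
Then remove 1.0000e-04 M of G.
Step 2:
                   G          A
  init    1.6904e-05     0.2127
  Δ       9.9508e-05 -2.9853e-04
  eq      1.1641e-04     0.2124
  solve Keq expr → x = -9.9508e-05; check Q = 82.29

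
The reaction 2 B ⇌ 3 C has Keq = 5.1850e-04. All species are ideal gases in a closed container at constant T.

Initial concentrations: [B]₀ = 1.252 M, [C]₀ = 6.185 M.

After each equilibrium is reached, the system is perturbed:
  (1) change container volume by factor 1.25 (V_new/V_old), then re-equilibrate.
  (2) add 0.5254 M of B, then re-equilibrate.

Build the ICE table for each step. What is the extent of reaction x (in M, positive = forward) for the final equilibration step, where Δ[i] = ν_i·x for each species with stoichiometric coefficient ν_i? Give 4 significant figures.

x = 0.005596 M

Q₀ = 150.9 vs Keq = 5.1850e-04 ⇒ Q>K, reverse
Step 1:
                  B         C
  Initial     1.252     6.185
  Change      3.962    -5.943
  Equil       5.214    0.2416
  solve Keq expr → x = -1.981; check Q = 5.1850e-04
Then change container volume by factor 1.25 (V_new/V_old).
Step 2:
                  B         C
  Initial     4.171    0.1933
  Change  -0.009733    0.0146
  Equil       4.162    0.2079
  solve Keq expr → x = 0.004866; check Q = 5.1850e-04
Then add 0.5254 M of B.
Step 3:
                  B         C
  Initial     4.687    0.2079
  Change   -0.01119   0.01679
  Equil       4.676    0.2246
  solve Keq expr → x = 0.005596; check Q = 5.1850e-04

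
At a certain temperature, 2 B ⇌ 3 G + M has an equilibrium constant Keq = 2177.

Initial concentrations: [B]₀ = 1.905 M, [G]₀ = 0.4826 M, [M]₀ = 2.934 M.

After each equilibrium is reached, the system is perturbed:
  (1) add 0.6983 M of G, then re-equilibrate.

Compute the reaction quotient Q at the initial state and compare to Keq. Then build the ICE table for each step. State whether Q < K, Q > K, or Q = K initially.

Q₀ = 0.09087 vs Keq = 2177 ⇒ Q<K, forward
Step 1:
                  B         G         M
  Initial     1.905    0.4826     2.934
  Change     -1.687     2.531    0.8436
  Equil      0.2179     3.013     3.778
  solve Keq expr → x = 0.8436; check Q = 2177
Then add 0.6983 M of G.
Step 2:
                  B         G         M
  Initial    0.2179     3.712     3.778
  Change    0.06674   -0.1001  -0.03337
  Equil      0.2846     3.611     3.744
  solve Keq expr → x = -0.03337; check Q = 2177

Q₀ = 0.09087; Q < K (proceeds forward)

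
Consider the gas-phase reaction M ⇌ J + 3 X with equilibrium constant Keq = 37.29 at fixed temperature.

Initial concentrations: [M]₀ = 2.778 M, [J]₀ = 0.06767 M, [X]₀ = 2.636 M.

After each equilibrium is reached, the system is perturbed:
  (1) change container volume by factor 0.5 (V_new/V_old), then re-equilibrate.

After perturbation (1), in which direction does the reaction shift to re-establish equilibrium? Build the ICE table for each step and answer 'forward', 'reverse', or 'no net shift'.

Q₀ = 0.4462 vs Keq = 37.29 ⇒ Q<K, forward
Step 1:
                  M         J         X
  init        2.778   0.06767     2.636
  Δ         -0.6862    0.6862     2.059
  eq          2.092    0.7539     4.695
  solve Keq expr → x = 0.6862; check Q = 37.29
Then change container volume by factor 0.5 (V_new/V_old).
Step 2:
                  M         J         X
  init        4.184     1.508     9.389
  Δ           0.887    -0.887    -2.661
  eq          5.071    0.6208     6.728
  solve Keq expr → x = -0.887; check Q = 37.29

Direction: reverse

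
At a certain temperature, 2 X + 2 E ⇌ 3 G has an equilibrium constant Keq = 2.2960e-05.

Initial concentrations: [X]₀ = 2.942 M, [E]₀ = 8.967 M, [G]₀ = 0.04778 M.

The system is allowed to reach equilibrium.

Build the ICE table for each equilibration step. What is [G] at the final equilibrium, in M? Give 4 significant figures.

Q₀ = 1.5673e-07 vs Keq = 2.2960e-05 ⇒ Q<K, forward
Step 1:
                   X          E          G
  Initial      2.942      8.967    0.04778
  Change     -0.1295    -0.1295     0.1943
  Equil        2.812      8.837     0.2421
  solve Keq expr → x = 0.06476; check Q = 2.2960e-05

[G]_eq = 0.2421 M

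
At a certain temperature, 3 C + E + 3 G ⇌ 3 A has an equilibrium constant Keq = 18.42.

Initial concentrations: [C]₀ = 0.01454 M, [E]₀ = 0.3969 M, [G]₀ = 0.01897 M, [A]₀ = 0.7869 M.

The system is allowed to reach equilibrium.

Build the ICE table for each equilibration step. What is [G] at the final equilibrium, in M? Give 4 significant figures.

[G]_eq = 0.4244 M

Q₀ = 5.8504e+10 vs Keq = 18.42 ⇒ Q>K, reverse
Step 1:
                    C           E           G           A
  Initial     0.01454      0.3969     0.01897      0.7869
  Change       0.4054      0.1351      0.4054     -0.4054
  Equil          0.42       0.532      0.4244      0.3815
  solve Keq expr → x = -0.1351; check Q = 18.42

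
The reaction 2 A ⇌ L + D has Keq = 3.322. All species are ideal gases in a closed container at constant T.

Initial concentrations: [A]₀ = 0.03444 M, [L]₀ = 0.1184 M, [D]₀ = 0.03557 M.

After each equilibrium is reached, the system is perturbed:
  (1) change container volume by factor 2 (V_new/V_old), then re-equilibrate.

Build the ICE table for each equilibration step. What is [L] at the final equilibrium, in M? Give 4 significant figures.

Q₀ = 3.551 vs Keq = 3.322 ⇒ Q>K, reverse
Step 1:
                  A         L         D
  I         0.03444    0.1184   0.03557
  C       8.7914e-04 -4.3957e-04 -4.3957e-04
  E         0.03532     0.118   0.03513
  solve Keq expr → x = -4.3957e-04; check Q = 3.322
Then change container volume by factor 2 (V_new/V_old).
Step 2:
                  A         L         D
  I         0.01766   0.05898   0.01757
  C               0         0         0
  E         0.01766   0.05898   0.01757
  solve Keq expr → x = 0; check Q = 3.322

[L]_eq = 0.05898 M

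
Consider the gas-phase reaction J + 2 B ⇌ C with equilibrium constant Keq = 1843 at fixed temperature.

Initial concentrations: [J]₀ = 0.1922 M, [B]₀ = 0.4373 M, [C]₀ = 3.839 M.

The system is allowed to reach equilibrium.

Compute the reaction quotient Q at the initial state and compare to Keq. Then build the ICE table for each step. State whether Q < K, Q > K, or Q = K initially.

Q₀ = 104.4 vs Keq = 1843 ⇒ Q<K, forward
Step 1:
                    J           B           C
  Initial      0.1922      0.4373       3.839
  Change      -0.1275      -0.255      0.1275
  Equil       0.06472      0.1823       3.966
  solve Keq expr → x = 0.1275; check Q = 1843

Q₀ = 104.4; Q < K (proceeds forward)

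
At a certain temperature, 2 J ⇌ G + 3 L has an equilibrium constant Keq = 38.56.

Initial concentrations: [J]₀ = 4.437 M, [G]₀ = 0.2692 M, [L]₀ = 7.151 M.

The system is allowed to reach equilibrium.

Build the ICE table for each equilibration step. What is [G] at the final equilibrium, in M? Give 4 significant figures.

[G]_eq = 0.7439 M

Q₀ = 5 vs Keq = 38.56 ⇒ Q<K, forward
Step 1:
                  J         G         L
  Initial     4.437    0.2692     7.151
  Change    -0.9493    0.4747     1.424
  Equil       3.488    0.7439     8.575
  solve Keq expr → x = 0.4747; check Q = 38.56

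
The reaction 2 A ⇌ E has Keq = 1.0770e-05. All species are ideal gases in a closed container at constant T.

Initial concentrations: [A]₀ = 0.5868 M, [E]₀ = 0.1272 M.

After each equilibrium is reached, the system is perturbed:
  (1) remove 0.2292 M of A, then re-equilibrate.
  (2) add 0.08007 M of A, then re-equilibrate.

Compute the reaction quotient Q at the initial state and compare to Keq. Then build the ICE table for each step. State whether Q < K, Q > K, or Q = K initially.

Q₀ = 0.3694; Q > K (proceeds reverse)

Q₀ = 0.3694 vs Keq = 1.0770e-05 ⇒ Q>K, reverse
Step 1:
                  A         E
  I          0.5868    0.1272
  C          0.2544   -0.1272
  E          0.8412 7.6208e-06
  solve Keq expr → x = -0.1272; check Q = 1.0770e-05
Then remove 0.2292 M of A.
Step 2:
                  A         E
  I           0.612 7.6208e-06
  C       7.1741e-06 -3.5870e-06
  E           0.612 4.0337e-06
  solve Keq expr → x = -3.5870e-06; check Q = 1.0770e-05
Then add 0.08007 M of A.
Step 3:
                  A         E
  I          0.6921 4.0337e-06
  C       -2.2490e-06 1.1245e-06
  E          0.6921 5.1583e-06
  solve Keq expr → x = 1.1245e-06; check Q = 1.0770e-05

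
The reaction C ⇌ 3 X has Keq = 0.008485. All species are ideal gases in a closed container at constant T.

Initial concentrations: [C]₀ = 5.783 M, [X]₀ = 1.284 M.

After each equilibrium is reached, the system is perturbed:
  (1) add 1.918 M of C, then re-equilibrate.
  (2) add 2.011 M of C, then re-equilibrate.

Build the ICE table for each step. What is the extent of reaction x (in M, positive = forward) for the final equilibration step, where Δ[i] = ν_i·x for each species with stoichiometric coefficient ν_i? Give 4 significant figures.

Q₀ = 0.3661 vs Keq = 0.008485 ⇒ Q>K, reverse
Step 1:
                   C          X
  init         5.783      1.284
  Δ           0.3039    -0.9116
  eq           6.087     0.3724
  solve Keq expr → x = -0.3039; check Q = 0.008485
Then add 1.918 M of C.
Step 2:
                   C          X
  init         8.005     0.3724
  Δ          -0.0118     0.0354
  eq           7.993     0.4078
  solve Keq expr → x = 0.0118; check Q = 0.008485
Then add 2.011 M of C.
Step 3:
                   C          X
  init            10     0.4078
  Δ         -0.01051    0.03152
  eq           9.994     0.4393
  solve Keq expr → x = 0.01051; check Q = 0.008485

x = 0.01051 M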